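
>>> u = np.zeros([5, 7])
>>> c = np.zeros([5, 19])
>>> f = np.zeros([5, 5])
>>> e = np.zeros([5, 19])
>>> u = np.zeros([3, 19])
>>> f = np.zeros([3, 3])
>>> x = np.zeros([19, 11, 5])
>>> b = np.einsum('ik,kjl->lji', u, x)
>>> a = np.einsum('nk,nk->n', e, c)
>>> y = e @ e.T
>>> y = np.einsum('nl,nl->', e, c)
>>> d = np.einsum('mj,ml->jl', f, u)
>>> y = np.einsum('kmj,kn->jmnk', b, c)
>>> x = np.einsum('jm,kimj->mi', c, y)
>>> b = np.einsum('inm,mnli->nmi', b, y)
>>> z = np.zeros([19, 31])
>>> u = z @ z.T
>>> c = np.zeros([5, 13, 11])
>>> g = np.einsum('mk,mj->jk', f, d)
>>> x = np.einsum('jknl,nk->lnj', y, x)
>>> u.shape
(19, 19)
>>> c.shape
(5, 13, 11)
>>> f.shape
(3, 3)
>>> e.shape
(5, 19)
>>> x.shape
(5, 19, 3)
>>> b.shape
(11, 3, 5)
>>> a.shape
(5,)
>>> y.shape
(3, 11, 19, 5)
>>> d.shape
(3, 19)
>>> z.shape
(19, 31)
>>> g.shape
(19, 3)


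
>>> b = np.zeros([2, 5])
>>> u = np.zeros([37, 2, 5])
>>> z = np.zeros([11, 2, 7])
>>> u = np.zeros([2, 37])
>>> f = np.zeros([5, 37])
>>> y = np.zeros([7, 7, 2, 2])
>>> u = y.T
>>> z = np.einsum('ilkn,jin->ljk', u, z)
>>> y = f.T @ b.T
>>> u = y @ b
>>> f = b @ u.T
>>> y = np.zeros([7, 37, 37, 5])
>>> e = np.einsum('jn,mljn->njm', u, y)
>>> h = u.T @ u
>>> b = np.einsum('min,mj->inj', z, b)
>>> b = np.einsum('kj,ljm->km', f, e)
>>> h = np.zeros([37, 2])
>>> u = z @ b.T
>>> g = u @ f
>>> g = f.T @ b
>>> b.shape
(2, 7)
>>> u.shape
(2, 11, 2)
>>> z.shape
(2, 11, 7)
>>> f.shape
(2, 37)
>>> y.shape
(7, 37, 37, 5)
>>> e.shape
(5, 37, 7)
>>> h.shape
(37, 2)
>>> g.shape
(37, 7)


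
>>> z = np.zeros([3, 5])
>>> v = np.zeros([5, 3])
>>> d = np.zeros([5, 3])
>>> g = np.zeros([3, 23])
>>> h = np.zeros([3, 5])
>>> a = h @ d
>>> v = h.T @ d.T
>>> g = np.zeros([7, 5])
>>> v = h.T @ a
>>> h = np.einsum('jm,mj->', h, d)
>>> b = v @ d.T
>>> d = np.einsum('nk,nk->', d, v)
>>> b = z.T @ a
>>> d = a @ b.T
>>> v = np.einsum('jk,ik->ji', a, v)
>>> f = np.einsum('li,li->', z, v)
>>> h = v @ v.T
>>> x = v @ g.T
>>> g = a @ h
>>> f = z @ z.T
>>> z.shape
(3, 5)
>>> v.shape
(3, 5)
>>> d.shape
(3, 5)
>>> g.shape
(3, 3)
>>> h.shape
(3, 3)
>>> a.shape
(3, 3)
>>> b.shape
(5, 3)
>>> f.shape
(3, 3)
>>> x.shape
(3, 7)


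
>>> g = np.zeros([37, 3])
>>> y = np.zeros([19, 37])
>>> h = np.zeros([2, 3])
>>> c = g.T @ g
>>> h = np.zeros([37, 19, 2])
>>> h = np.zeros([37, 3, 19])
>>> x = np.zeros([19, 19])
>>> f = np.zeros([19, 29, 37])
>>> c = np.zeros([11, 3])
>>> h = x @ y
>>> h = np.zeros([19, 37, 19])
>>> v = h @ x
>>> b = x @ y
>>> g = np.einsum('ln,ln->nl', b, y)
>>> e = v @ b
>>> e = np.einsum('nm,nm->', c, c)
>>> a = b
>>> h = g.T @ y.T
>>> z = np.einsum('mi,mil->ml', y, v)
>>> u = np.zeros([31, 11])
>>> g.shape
(37, 19)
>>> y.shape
(19, 37)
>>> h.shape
(19, 19)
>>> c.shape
(11, 3)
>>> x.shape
(19, 19)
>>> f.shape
(19, 29, 37)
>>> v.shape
(19, 37, 19)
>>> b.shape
(19, 37)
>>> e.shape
()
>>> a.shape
(19, 37)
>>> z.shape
(19, 19)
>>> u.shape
(31, 11)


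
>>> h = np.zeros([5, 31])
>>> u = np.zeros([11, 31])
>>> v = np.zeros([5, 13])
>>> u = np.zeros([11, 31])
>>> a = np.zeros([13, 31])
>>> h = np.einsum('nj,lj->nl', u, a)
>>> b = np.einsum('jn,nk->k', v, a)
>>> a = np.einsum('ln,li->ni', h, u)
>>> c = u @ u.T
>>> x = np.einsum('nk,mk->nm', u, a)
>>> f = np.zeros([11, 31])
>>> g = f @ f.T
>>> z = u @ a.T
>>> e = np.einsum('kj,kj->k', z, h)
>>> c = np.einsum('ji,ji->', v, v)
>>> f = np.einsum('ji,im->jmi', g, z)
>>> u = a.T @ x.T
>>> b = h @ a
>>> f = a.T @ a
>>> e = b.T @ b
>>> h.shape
(11, 13)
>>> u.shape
(31, 11)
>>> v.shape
(5, 13)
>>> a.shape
(13, 31)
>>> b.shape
(11, 31)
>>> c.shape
()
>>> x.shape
(11, 13)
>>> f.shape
(31, 31)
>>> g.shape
(11, 11)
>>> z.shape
(11, 13)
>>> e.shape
(31, 31)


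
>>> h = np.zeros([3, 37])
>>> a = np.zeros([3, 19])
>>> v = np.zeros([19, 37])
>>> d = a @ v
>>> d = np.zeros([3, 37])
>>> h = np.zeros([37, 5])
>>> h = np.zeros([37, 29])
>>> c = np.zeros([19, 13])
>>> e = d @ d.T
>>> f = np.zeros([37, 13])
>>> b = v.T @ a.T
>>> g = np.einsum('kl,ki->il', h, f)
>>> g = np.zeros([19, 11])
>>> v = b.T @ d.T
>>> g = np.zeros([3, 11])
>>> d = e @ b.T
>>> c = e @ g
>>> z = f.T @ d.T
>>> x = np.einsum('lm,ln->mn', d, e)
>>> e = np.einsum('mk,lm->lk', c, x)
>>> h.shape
(37, 29)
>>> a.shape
(3, 19)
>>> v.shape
(3, 3)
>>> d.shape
(3, 37)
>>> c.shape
(3, 11)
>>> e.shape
(37, 11)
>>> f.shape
(37, 13)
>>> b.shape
(37, 3)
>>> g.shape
(3, 11)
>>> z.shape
(13, 3)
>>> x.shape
(37, 3)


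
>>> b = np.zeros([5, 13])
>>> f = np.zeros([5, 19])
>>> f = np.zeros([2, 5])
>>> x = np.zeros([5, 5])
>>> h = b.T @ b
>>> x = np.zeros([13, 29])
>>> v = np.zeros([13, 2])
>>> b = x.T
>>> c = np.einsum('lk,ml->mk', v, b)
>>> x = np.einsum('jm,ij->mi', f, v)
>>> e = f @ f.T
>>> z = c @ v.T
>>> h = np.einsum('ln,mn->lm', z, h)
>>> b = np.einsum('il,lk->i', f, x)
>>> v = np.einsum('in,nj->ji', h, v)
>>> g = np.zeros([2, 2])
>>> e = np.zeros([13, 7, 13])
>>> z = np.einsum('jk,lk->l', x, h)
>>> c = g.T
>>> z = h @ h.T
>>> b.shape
(2,)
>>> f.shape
(2, 5)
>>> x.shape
(5, 13)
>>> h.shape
(29, 13)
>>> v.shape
(2, 29)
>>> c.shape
(2, 2)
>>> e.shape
(13, 7, 13)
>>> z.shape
(29, 29)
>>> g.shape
(2, 2)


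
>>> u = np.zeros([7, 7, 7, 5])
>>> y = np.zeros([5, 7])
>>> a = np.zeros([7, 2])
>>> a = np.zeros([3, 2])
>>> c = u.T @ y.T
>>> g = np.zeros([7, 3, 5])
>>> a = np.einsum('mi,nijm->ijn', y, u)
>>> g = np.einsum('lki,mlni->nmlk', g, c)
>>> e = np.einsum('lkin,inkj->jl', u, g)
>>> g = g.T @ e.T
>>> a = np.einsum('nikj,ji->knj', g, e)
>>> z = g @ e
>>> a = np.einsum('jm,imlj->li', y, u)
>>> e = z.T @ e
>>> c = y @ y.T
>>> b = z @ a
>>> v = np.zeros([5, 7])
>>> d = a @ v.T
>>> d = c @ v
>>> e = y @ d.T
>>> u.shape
(7, 7, 7, 5)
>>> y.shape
(5, 7)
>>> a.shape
(7, 7)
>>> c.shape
(5, 5)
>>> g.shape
(3, 7, 5, 3)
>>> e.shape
(5, 5)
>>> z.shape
(3, 7, 5, 7)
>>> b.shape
(3, 7, 5, 7)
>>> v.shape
(5, 7)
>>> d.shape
(5, 7)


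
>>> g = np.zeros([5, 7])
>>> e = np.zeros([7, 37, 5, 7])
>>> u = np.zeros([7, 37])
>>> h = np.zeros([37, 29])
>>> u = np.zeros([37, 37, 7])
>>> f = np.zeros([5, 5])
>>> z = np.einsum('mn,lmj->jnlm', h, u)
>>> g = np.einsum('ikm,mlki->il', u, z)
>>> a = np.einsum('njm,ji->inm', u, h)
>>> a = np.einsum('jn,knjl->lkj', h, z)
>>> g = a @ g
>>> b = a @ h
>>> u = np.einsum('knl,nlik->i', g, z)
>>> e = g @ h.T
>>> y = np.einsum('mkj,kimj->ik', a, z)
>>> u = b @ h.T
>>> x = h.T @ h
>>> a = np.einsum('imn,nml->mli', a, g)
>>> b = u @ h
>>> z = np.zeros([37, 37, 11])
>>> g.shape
(37, 7, 29)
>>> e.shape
(37, 7, 37)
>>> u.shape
(37, 7, 37)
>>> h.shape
(37, 29)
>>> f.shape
(5, 5)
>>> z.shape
(37, 37, 11)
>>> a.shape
(7, 29, 37)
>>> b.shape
(37, 7, 29)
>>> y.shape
(29, 7)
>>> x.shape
(29, 29)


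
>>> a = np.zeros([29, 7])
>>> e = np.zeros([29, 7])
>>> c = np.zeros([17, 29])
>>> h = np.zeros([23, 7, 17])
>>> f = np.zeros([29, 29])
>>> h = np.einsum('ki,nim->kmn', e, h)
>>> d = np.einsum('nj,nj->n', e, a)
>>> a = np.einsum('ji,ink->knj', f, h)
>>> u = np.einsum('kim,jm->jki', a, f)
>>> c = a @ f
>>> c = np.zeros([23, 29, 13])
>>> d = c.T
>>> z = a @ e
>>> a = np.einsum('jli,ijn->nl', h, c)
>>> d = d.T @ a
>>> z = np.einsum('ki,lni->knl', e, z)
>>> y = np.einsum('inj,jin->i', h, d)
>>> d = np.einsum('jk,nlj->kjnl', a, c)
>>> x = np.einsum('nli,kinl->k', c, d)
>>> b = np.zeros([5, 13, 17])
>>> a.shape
(13, 17)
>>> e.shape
(29, 7)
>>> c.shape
(23, 29, 13)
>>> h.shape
(29, 17, 23)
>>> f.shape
(29, 29)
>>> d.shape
(17, 13, 23, 29)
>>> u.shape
(29, 23, 17)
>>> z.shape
(29, 17, 23)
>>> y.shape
(29,)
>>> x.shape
(17,)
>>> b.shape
(5, 13, 17)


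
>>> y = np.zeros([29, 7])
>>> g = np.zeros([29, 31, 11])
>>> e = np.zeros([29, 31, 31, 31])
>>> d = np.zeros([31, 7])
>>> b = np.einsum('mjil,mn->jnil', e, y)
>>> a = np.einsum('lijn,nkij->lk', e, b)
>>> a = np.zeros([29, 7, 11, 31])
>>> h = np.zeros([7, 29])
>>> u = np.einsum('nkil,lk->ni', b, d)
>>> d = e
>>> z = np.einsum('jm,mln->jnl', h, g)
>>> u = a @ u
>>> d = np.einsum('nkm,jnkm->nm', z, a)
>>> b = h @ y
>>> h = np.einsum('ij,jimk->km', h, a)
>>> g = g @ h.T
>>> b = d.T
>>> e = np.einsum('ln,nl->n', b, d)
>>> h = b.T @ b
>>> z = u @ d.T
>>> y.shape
(29, 7)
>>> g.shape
(29, 31, 31)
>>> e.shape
(7,)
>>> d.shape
(7, 31)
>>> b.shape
(31, 7)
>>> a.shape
(29, 7, 11, 31)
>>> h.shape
(7, 7)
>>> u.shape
(29, 7, 11, 31)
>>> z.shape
(29, 7, 11, 7)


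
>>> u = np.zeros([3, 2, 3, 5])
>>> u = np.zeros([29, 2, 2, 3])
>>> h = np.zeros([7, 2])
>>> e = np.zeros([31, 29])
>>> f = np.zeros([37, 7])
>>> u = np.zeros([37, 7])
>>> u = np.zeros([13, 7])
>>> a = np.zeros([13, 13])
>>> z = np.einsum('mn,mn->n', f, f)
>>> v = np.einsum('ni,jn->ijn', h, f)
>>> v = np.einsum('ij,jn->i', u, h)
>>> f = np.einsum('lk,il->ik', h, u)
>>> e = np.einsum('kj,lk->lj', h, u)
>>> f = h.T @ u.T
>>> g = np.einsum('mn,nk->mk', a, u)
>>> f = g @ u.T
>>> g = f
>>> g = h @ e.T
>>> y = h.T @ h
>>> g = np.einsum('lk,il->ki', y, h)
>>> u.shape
(13, 7)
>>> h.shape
(7, 2)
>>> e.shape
(13, 2)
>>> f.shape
(13, 13)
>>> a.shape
(13, 13)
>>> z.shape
(7,)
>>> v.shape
(13,)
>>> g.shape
(2, 7)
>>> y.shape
(2, 2)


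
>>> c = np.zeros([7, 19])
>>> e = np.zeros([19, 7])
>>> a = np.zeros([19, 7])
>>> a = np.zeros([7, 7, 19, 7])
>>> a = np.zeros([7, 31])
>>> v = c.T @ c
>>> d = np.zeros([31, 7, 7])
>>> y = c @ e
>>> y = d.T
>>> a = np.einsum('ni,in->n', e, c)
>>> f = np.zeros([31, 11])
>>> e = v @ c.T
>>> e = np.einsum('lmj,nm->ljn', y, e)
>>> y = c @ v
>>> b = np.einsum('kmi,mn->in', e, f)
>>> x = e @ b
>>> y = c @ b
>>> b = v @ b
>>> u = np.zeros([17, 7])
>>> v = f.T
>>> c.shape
(7, 19)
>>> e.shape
(7, 31, 19)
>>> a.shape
(19,)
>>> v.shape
(11, 31)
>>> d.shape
(31, 7, 7)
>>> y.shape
(7, 11)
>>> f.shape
(31, 11)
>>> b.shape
(19, 11)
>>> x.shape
(7, 31, 11)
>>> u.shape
(17, 7)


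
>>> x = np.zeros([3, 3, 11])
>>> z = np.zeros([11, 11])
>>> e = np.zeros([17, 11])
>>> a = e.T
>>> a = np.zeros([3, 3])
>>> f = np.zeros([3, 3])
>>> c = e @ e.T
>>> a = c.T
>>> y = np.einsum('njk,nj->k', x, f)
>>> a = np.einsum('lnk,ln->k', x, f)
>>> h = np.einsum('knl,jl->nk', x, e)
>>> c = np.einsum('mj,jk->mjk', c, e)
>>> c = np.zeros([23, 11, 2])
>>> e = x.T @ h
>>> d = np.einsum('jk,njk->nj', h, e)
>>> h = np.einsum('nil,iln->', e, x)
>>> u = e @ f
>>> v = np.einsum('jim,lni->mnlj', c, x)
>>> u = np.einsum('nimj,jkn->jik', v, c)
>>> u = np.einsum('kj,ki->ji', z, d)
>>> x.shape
(3, 3, 11)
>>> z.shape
(11, 11)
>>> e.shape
(11, 3, 3)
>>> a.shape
(11,)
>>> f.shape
(3, 3)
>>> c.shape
(23, 11, 2)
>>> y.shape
(11,)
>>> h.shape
()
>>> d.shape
(11, 3)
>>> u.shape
(11, 3)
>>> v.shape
(2, 3, 3, 23)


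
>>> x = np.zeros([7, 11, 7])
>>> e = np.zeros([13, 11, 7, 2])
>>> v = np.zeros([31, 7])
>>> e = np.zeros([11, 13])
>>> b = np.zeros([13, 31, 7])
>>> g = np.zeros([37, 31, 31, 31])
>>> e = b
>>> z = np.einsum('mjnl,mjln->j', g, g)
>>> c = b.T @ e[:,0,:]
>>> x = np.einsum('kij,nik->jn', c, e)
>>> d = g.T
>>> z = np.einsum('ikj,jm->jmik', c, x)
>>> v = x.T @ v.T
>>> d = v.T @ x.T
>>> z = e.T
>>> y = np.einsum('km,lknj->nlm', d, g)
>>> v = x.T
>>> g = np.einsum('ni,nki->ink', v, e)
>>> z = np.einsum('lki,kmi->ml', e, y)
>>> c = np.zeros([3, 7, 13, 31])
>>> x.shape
(7, 13)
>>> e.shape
(13, 31, 7)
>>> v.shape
(13, 7)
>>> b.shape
(13, 31, 7)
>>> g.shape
(7, 13, 31)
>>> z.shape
(37, 13)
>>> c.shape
(3, 7, 13, 31)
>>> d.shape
(31, 7)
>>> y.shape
(31, 37, 7)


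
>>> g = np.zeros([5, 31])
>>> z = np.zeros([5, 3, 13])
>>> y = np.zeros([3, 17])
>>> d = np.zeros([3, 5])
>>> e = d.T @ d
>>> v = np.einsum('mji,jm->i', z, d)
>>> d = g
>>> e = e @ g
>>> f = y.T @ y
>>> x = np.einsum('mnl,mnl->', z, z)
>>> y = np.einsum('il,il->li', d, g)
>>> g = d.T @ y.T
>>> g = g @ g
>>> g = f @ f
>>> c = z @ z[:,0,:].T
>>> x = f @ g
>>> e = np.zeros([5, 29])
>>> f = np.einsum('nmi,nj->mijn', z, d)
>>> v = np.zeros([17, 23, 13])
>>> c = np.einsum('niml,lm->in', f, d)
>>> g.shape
(17, 17)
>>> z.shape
(5, 3, 13)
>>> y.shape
(31, 5)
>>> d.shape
(5, 31)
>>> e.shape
(5, 29)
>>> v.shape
(17, 23, 13)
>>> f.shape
(3, 13, 31, 5)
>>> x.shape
(17, 17)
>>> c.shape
(13, 3)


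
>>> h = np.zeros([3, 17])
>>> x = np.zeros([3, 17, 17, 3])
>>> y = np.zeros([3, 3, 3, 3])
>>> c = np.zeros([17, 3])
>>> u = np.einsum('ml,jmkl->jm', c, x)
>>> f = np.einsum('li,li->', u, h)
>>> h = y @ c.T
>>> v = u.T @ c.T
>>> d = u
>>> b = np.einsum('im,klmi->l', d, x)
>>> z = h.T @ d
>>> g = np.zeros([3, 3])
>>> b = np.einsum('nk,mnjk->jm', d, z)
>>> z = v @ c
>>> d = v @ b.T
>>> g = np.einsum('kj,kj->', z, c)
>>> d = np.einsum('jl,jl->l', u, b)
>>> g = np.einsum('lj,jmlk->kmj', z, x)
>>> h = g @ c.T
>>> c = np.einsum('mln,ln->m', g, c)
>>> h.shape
(3, 17, 17)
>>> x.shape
(3, 17, 17, 3)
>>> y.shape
(3, 3, 3, 3)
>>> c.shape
(3,)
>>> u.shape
(3, 17)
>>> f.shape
()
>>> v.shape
(17, 17)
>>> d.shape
(17,)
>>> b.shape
(3, 17)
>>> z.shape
(17, 3)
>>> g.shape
(3, 17, 3)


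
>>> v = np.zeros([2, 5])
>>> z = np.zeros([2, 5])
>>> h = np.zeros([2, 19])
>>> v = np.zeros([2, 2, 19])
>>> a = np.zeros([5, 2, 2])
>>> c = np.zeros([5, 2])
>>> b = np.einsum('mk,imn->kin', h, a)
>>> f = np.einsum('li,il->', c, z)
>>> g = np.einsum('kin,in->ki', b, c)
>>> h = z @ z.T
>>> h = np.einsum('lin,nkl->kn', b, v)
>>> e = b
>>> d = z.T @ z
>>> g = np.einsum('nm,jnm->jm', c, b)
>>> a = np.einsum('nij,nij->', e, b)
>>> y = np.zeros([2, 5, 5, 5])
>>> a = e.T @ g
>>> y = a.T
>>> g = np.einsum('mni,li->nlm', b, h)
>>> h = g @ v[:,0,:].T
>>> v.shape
(2, 2, 19)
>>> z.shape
(2, 5)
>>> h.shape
(5, 2, 2)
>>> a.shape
(2, 5, 2)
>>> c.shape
(5, 2)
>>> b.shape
(19, 5, 2)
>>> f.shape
()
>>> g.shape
(5, 2, 19)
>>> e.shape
(19, 5, 2)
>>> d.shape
(5, 5)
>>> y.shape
(2, 5, 2)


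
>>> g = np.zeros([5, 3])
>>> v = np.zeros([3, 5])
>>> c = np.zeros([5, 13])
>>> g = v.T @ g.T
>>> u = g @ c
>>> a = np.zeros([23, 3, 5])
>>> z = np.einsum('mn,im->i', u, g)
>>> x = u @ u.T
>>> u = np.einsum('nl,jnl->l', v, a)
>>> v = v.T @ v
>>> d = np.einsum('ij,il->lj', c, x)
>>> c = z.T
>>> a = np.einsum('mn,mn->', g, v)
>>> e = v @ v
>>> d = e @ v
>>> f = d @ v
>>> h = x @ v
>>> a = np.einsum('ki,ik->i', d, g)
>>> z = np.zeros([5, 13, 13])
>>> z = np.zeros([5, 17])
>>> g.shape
(5, 5)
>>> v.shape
(5, 5)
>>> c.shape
(5,)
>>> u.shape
(5,)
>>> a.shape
(5,)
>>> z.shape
(5, 17)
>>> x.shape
(5, 5)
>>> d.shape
(5, 5)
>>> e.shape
(5, 5)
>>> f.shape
(5, 5)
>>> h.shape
(5, 5)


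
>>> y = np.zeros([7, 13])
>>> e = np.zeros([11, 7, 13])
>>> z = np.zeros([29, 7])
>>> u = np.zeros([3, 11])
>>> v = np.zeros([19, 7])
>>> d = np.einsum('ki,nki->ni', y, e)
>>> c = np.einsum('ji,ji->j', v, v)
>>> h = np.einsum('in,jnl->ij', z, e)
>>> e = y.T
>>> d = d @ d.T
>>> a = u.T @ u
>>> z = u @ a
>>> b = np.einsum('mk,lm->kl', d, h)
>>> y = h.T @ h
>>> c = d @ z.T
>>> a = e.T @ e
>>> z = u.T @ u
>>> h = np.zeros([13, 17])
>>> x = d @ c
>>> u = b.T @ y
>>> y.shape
(11, 11)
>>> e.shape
(13, 7)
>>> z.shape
(11, 11)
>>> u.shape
(29, 11)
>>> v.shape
(19, 7)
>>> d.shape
(11, 11)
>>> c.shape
(11, 3)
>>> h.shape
(13, 17)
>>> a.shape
(7, 7)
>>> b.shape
(11, 29)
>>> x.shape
(11, 3)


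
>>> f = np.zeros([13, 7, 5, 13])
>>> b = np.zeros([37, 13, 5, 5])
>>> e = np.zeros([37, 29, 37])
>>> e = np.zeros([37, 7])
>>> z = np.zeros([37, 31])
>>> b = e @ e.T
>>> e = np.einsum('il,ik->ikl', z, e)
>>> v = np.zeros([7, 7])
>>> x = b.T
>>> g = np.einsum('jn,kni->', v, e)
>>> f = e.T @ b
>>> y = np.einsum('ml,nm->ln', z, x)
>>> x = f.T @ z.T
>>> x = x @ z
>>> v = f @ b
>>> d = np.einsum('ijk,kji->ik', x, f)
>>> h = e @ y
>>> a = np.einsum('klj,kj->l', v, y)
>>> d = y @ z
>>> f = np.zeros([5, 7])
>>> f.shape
(5, 7)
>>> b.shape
(37, 37)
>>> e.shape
(37, 7, 31)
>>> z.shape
(37, 31)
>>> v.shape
(31, 7, 37)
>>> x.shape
(37, 7, 31)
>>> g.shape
()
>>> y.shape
(31, 37)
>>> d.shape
(31, 31)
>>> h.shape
(37, 7, 37)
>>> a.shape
(7,)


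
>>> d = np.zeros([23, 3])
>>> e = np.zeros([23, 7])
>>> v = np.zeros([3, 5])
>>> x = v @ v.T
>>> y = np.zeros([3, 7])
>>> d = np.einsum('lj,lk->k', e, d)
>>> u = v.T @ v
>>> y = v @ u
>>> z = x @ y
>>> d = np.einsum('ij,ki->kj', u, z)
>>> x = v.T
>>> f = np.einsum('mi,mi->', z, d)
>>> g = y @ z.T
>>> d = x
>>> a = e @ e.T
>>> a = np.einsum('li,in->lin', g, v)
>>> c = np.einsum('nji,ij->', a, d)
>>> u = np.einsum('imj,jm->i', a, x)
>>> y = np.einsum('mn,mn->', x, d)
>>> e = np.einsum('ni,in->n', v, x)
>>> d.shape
(5, 3)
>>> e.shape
(3,)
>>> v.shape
(3, 5)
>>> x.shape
(5, 3)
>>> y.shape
()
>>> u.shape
(3,)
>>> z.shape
(3, 5)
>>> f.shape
()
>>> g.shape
(3, 3)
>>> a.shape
(3, 3, 5)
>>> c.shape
()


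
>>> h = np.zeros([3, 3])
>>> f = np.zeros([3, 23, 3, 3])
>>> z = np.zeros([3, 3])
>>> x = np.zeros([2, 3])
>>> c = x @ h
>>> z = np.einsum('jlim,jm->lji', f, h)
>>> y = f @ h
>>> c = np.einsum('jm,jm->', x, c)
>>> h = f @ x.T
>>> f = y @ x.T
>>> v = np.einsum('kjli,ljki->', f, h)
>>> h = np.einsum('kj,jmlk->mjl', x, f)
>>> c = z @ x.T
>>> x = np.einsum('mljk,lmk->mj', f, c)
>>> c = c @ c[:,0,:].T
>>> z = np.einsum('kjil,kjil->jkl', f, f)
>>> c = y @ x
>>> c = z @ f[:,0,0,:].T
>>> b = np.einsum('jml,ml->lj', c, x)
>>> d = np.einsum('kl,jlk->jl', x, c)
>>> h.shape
(23, 3, 3)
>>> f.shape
(3, 23, 3, 2)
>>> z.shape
(23, 3, 2)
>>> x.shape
(3, 3)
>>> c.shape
(23, 3, 3)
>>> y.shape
(3, 23, 3, 3)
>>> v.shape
()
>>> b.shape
(3, 23)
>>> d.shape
(23, 3)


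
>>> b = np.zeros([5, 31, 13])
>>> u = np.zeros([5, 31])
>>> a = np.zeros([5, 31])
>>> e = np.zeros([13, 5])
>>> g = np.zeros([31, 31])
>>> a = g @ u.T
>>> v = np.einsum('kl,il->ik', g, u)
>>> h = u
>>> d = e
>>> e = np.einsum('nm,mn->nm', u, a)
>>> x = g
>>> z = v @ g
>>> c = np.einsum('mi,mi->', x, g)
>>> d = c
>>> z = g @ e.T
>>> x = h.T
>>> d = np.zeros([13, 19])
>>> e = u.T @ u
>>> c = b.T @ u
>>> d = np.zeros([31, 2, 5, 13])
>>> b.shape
(5, 31, 13)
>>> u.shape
(5, 31)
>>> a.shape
(31, 5)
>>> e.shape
(31, 31)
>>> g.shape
(31, 31)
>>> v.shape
(5, 31)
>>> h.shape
(5, 31)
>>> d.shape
(31, 2, 5, 13)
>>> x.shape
(31, 5)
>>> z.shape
(31, 5)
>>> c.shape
(13, 31, 31)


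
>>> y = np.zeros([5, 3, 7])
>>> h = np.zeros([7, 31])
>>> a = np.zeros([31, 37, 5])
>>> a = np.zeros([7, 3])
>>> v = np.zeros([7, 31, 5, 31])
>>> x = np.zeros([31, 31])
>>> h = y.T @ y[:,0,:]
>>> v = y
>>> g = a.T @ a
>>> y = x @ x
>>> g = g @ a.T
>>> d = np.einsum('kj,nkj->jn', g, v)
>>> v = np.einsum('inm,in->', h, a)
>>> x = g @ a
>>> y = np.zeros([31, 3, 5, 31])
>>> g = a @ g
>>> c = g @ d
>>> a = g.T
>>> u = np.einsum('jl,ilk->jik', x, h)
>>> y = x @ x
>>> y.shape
(3, 3)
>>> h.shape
(7, 3, 7)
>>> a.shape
(7, 7)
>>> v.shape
()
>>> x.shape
(3, 3)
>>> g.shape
(7, 7)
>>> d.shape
(7, 5)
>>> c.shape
(7, 5)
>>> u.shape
(3, 7, 7)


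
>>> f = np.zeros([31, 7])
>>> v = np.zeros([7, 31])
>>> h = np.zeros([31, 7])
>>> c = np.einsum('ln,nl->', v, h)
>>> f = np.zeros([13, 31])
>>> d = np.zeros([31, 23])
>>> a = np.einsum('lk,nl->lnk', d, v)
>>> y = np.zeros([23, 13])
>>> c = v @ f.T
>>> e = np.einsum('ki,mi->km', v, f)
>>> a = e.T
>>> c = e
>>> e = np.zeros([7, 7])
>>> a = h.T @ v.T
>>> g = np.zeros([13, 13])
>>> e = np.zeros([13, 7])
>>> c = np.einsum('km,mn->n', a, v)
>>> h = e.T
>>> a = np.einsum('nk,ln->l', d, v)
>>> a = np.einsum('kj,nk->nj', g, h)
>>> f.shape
(13, 31)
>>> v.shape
(7, 31)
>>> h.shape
(7, 13)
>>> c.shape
(31,)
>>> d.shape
(31, 23)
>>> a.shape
(7, 13)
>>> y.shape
(23, 13)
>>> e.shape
(13, 7)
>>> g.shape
(13, 13)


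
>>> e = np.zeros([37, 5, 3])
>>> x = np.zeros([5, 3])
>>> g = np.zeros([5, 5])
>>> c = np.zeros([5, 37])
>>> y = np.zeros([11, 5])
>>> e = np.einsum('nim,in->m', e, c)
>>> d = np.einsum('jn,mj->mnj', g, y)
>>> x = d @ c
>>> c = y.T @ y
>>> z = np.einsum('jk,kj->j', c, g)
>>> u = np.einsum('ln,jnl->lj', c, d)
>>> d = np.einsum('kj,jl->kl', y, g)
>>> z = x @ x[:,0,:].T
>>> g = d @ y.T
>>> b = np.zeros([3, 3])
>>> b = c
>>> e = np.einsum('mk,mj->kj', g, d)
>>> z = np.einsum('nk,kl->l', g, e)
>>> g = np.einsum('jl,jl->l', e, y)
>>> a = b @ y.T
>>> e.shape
(11, 5)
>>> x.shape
(11, 5, 37)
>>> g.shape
(5,)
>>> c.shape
(5, 5)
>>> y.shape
(11, 5)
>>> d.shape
(11, 5)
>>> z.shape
(5,)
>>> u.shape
(5, 11)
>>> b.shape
(5, 5)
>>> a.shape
(5, 11)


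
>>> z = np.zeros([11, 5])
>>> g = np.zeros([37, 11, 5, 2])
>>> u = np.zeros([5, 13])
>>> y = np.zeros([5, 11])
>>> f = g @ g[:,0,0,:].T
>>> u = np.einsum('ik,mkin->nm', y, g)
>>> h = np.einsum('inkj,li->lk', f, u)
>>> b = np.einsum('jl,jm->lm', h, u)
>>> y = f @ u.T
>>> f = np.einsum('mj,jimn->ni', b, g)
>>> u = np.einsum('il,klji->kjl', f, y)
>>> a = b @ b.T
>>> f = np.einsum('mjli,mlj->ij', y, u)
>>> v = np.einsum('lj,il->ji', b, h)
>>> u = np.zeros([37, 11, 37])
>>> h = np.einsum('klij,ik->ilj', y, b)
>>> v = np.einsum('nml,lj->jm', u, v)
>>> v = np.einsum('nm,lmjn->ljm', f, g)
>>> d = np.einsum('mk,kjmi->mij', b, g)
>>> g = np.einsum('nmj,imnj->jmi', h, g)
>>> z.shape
(11, 5)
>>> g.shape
(2, 11, 37)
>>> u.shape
(37, 11, 37)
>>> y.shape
(37, 11, 5, 2)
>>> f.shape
(2, 11)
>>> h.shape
(5, 11, 2)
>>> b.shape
(5, 37)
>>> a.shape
(5, 5)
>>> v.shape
(37, 5, 11)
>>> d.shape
(5, 2, 11)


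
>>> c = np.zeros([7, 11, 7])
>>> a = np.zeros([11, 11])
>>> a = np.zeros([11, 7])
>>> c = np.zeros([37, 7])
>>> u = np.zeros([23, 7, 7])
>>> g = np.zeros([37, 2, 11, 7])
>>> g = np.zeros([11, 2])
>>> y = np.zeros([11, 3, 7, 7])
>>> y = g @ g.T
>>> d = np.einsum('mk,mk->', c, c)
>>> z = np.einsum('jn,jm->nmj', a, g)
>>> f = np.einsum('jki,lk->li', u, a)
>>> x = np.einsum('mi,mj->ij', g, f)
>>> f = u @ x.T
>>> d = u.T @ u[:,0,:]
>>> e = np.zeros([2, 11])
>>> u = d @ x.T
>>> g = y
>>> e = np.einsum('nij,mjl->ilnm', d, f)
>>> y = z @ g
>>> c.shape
(37, 7)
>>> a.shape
(11, 7)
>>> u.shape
(7, 7, 2)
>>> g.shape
(11, 11)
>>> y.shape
(7, 2, 11)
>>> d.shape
(7, 7, 7)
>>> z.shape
(7, 2, 11)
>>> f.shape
(23, 7, 2)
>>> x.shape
(2, 7)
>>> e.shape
(7, 2, 7, 23)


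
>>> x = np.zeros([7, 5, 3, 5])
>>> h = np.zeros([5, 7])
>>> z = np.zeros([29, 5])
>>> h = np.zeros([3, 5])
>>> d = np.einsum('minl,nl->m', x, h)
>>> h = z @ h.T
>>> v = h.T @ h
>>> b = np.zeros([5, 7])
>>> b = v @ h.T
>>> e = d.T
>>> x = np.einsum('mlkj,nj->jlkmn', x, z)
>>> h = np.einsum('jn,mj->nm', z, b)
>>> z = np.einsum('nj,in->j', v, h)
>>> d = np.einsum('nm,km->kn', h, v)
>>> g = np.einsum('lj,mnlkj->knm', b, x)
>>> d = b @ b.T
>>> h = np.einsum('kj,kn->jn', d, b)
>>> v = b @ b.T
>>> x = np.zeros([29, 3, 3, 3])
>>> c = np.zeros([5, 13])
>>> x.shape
(29, 3, 3, 3)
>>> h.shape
(3, 29)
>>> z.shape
(3,)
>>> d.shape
(3, 3)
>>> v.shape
(3, 3)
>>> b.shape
(3, 29)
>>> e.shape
(7,)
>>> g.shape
(7, 5, 5)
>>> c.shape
(5, 13)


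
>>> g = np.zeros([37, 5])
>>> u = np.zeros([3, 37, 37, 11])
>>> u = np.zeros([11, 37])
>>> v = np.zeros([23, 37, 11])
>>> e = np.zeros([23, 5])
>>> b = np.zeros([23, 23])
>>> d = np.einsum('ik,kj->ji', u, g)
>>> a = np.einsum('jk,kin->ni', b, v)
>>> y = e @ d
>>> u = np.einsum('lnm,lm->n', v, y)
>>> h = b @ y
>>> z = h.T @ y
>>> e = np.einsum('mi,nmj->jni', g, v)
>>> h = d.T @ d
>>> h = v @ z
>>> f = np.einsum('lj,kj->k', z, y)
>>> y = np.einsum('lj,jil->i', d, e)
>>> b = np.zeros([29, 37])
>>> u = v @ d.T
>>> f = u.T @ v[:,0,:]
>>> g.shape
(37, 5)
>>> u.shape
(23, 37, 5)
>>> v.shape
(23, 37, 11)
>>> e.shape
(11, 23, 5)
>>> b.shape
(29, 37)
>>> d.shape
(5, 11)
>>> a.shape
(11, 37)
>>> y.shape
(23,)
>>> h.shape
(23, 37, 11)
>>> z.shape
(11, 11)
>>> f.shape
(5, 37, 11)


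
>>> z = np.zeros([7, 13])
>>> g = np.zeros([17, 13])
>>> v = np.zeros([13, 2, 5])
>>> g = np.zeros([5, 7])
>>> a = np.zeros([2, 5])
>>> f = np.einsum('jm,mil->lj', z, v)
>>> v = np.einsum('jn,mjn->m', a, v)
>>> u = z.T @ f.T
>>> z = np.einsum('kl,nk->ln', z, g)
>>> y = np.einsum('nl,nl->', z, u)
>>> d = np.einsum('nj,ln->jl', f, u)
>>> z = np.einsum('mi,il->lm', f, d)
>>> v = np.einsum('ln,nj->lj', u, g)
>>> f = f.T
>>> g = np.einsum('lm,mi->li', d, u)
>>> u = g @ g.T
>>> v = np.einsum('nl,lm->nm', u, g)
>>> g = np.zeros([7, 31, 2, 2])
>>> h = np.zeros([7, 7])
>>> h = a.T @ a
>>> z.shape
(13, 5)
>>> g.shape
(7, 31, 2, 2)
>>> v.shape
(7, 5)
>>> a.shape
(2, 5)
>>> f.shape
(7, 5)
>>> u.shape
(7, 7)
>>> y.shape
()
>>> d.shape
(7, 13)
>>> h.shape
(5, 5)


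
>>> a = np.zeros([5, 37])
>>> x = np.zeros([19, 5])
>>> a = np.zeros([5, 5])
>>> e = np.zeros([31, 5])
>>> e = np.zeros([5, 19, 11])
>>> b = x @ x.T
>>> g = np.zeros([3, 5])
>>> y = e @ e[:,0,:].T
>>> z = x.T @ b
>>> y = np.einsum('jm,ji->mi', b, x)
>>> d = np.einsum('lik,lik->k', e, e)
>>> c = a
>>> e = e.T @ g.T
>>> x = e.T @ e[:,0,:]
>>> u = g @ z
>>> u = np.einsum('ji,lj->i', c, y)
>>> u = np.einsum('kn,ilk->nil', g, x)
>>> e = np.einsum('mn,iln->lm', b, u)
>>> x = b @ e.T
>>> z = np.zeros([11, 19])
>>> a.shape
(5, 5)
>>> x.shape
(19, 3)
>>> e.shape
(3, 19)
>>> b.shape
(19, 19)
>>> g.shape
(3, 5)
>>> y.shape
(19, 5)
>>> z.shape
(11, 19)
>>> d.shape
(11,)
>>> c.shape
(5, 5)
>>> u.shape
(5, 3, 19)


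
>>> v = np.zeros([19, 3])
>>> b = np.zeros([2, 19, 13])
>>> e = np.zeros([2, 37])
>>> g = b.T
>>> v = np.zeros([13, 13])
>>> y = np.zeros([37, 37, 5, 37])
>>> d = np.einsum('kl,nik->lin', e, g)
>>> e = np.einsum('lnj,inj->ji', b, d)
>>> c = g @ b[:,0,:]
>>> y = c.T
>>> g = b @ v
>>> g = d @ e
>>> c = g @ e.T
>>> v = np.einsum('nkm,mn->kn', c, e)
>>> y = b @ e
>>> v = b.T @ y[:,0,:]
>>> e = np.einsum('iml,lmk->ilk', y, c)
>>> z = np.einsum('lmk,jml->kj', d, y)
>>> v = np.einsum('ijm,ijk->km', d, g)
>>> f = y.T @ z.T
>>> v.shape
(37, 13)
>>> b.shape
(2, 19, 13)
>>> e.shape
(2, 37, 13)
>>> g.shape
(37, 19, 37)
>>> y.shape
(2, 19, 37)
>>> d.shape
(37, 19, 13)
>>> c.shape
(37, 19, 13)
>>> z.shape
(13, 2)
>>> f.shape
(37, 19, 13)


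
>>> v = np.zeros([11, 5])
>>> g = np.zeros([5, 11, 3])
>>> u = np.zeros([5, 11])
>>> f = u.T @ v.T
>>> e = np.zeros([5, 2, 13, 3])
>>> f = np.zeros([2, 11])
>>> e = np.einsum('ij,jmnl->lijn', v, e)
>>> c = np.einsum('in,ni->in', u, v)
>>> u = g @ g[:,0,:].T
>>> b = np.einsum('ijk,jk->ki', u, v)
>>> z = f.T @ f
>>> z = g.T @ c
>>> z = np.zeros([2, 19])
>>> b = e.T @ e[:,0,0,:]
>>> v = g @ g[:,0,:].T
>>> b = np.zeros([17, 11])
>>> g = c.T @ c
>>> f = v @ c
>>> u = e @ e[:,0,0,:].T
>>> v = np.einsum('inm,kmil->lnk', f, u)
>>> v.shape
(3, 11, 3)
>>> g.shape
(11, 11)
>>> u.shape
(3, 11, 5, 3)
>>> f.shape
(5, 11, 11)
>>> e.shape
(3, 11, 5, 13)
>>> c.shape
(5, 11)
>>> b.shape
(17, 11)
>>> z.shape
(2, 19)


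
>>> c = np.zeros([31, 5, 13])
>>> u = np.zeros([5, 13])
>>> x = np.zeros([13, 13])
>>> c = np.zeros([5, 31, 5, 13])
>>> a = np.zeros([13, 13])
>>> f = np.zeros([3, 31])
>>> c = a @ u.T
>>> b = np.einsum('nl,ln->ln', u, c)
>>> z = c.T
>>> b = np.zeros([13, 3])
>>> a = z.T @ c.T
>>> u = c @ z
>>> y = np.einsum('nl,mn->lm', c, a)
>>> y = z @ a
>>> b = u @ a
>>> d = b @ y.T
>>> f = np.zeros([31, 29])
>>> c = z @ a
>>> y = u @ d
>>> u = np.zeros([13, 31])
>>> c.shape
(5, 13)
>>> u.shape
(13, 31)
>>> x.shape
(13, 13)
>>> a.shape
(13, 13)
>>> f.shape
(31, 29)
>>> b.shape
(13, 13)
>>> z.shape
(5, 13)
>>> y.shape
(13, 5)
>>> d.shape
(13, 5)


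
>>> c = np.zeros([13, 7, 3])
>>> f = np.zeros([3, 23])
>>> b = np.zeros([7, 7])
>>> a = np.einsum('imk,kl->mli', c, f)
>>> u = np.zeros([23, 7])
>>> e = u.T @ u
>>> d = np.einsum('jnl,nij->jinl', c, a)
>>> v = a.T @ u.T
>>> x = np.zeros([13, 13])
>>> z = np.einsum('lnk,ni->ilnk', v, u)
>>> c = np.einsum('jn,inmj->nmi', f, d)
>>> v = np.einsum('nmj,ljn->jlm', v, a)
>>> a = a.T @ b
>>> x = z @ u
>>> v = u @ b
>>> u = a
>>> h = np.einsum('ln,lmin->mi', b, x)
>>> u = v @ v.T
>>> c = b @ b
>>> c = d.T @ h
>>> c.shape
(3, 7, 23, 23)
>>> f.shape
(3, 23)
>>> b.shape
(7, 7)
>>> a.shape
(13, 23, 7)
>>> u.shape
(23, 23)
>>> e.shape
(7, 7)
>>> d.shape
(13, 23, 7, 3)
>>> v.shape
(23, 7)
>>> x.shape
(7, 13, 23, 7)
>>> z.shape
(7, 13, 23, 23)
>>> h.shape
(13, 23)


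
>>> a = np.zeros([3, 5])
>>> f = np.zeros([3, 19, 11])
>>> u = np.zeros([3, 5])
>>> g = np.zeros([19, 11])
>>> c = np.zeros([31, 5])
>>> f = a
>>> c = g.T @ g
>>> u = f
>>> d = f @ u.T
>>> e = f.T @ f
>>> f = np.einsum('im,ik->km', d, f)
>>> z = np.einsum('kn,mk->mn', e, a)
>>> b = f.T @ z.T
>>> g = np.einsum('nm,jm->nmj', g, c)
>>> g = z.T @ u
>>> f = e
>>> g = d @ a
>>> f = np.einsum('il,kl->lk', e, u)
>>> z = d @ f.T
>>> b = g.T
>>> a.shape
(3, 5)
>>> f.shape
(5, 3)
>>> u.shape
(3, 5)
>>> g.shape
(3, 5)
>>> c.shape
(11, 11)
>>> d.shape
(3, 3)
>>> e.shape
(5, 5)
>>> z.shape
(3, 5)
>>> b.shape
(5, 3)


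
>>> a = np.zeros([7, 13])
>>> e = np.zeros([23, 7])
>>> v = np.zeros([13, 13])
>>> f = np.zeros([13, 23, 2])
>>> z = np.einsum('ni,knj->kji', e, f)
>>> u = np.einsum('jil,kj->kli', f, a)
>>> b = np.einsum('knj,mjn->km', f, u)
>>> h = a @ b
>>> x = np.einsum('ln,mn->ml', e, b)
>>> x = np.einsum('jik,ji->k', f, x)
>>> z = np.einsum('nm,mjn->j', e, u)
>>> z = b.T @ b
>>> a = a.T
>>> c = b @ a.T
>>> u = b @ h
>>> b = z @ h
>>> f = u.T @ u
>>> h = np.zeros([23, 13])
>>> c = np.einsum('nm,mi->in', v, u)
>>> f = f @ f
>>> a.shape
(13, 7)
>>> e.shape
(23, 7)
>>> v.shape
(13, 13)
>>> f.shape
(7, 7)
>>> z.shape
(7, 7)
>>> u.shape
(13, 7)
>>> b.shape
(7, 7)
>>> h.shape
(23, 13)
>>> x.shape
(2,)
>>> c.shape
(7, 13)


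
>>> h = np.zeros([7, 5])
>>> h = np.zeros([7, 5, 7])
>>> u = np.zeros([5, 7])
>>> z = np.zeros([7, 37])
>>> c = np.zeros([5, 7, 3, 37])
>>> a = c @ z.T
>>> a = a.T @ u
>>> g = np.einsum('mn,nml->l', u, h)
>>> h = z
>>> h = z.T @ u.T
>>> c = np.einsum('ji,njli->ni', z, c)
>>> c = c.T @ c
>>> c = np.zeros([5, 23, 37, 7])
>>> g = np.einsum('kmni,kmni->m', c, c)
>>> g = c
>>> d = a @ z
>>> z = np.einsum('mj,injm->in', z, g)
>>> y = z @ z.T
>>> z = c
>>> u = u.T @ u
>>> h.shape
(37, 5)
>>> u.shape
(7, 7)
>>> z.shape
(5, 23, 37, 7)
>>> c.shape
(5, 23, 37, 7)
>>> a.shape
(7, 3, 7, 7)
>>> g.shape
(5, 23, 37, 7)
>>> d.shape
(7, 3, 7, 37)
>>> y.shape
(5, 5)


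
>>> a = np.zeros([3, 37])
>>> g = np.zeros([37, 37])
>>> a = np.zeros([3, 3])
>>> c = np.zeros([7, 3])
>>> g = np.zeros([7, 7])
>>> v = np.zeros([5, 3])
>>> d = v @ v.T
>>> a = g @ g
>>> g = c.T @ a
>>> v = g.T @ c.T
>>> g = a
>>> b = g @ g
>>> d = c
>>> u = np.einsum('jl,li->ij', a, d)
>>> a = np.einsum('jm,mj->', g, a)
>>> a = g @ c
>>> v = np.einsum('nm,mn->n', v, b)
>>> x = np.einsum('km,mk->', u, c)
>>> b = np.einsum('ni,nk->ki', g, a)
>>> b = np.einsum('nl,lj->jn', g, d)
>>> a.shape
(7, 3)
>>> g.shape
(7, 7)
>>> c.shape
(7, 3)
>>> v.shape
(7,)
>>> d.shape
(7, 3)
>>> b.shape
(3, 7)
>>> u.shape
(3, 7)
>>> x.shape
()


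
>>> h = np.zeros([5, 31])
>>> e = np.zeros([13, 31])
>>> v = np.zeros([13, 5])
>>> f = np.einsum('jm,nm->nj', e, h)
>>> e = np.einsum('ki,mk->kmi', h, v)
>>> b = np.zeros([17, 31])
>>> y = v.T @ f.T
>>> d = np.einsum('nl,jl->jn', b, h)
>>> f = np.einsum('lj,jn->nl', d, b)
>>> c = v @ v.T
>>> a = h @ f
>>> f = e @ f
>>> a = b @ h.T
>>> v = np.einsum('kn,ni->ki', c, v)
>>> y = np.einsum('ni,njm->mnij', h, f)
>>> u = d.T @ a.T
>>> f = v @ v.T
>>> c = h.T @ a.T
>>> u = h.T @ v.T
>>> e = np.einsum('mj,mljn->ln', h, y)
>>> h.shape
(5, 31)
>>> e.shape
(5, 13)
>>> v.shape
(13, 5)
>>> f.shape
(13, 13)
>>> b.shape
(17, 31)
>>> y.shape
(5, 5, 31, 13)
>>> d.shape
(5, 17)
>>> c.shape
(31, 17)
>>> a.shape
(17, 5)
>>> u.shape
(31, 13)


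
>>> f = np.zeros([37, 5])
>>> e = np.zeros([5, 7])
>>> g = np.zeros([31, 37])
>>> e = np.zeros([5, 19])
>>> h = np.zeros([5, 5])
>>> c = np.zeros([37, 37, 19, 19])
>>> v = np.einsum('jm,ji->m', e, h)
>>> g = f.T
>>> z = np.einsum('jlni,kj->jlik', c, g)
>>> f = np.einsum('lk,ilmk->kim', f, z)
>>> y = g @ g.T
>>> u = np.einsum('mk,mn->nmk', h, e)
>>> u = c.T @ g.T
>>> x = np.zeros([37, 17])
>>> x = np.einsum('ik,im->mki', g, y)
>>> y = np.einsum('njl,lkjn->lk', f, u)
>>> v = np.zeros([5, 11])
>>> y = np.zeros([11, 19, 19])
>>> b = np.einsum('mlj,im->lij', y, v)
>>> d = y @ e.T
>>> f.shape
(5, 37, 19)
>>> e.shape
(5, 19)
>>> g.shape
(5, 37)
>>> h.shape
(5, 5)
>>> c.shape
(37, 37, 19, 19)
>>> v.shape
(5, 11)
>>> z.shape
(37, 37, 19, 5)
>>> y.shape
(11, 19, 19)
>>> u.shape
(19, 19, 37, 5)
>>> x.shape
(5, 37, 5)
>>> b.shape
(19, 5, 19)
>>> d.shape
(11, 19, 5)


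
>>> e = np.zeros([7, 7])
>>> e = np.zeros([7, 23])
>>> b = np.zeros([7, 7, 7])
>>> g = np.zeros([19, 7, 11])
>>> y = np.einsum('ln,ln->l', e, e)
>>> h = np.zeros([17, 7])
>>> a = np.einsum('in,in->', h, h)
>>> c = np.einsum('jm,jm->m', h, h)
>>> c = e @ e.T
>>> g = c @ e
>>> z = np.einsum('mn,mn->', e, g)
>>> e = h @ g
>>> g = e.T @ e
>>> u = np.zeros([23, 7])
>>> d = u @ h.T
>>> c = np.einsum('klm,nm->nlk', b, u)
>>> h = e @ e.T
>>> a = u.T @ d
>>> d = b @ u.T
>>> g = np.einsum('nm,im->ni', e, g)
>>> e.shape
(17, 23)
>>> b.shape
(7, 7, 7)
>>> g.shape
(17, 23)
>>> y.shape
(7,)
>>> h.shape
(17, 17)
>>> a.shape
(7, 17)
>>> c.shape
(23, 7, 7)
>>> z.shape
()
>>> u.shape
(23, 7)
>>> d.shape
(7, 7, 23)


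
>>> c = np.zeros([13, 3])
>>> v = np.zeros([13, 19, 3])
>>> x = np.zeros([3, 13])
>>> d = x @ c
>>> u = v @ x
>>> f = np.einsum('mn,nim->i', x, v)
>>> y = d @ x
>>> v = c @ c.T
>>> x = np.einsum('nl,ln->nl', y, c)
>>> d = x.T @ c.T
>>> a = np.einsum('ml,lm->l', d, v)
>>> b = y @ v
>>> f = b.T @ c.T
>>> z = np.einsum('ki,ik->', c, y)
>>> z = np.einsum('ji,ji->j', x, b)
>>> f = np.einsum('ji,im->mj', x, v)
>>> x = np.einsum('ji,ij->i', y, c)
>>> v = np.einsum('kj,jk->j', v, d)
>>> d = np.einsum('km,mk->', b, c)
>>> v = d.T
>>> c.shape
(13, 3)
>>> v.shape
()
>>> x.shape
(13,)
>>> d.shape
()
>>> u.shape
(13, 19, 13)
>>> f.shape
(13, 3)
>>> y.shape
(3, 13)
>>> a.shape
(13,)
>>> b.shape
(3, 13)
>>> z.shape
(3,)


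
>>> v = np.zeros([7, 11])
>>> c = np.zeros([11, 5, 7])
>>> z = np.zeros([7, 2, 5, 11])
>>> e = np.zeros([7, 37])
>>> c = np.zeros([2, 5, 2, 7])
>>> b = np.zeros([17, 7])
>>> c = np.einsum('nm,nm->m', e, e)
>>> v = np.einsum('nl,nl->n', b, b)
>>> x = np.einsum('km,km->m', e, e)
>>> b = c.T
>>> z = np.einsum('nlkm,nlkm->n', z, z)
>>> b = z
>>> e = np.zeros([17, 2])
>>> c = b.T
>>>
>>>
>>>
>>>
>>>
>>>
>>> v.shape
(17,)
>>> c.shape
(7,)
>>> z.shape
(7,)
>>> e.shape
(17, 2)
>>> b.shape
(7,)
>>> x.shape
(37,)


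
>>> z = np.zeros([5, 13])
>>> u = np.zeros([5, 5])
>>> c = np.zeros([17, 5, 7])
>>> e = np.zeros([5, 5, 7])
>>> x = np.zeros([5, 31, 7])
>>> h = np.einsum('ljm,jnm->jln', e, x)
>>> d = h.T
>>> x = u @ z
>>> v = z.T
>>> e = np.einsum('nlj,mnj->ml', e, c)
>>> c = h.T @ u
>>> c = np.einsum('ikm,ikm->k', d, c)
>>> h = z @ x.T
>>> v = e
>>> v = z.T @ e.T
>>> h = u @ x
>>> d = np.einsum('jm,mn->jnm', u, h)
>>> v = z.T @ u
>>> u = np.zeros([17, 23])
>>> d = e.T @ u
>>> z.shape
(5, 13)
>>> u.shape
(17, 23)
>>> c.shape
(5,)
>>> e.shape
(17, 5)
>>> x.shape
(5, 13)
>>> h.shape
(5, 13)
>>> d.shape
(5, 23)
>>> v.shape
(13, 5)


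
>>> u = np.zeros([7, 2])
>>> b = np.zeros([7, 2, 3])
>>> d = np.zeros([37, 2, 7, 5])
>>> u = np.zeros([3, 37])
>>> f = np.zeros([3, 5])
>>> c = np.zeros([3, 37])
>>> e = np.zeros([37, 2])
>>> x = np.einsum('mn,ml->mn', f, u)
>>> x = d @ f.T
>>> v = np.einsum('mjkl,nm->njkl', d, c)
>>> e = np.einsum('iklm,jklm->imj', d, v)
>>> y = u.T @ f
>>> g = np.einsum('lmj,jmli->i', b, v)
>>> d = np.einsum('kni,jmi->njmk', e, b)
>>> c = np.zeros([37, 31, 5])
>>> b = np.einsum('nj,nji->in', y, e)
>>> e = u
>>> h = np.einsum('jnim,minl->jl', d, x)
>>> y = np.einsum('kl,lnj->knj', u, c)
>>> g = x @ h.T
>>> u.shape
(3, 37)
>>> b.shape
(3, 37)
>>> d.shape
(5, 7, 2, 37)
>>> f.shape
(3, 5)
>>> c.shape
(37, 31, 5)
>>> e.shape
(3, 37)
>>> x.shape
(37, 2, 7, 3)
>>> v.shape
(3, 2, 7, 5)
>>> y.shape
(3, 31, 5)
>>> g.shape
(37, 2, 7, 5)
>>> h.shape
(5, 3)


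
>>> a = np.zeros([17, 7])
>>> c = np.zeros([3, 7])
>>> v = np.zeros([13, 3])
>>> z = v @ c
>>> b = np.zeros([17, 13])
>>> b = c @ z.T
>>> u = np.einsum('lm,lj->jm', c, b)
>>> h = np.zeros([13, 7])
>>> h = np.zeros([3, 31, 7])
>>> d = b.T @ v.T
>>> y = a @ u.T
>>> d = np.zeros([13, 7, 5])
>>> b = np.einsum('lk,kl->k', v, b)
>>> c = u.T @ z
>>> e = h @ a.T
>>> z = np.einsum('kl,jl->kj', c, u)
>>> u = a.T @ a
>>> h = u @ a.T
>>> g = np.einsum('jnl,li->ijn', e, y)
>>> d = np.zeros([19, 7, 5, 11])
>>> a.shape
(17, 7)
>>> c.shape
(7, 7)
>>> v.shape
(13, 3)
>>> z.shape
(7, 13)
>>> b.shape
(3,)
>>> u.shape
(7, 7)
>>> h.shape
(7, 17)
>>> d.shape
(19, 7, 5, 11)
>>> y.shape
(17, 13)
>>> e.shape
(3, 31, 17)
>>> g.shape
(13, 3, 31)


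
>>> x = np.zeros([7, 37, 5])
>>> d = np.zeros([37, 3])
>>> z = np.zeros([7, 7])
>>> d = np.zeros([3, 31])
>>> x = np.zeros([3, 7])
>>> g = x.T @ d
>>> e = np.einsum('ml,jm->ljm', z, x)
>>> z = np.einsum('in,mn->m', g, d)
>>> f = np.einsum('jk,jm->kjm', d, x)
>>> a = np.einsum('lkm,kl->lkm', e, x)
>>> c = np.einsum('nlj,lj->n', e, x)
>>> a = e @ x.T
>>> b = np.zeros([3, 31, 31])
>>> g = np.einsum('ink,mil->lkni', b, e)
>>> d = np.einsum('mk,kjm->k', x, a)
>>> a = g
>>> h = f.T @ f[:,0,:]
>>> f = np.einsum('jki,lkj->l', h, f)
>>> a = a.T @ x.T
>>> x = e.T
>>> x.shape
(7, 3, 7)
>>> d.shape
(7,)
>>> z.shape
(3,)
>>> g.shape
(7, 31, 31, 3)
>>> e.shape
(7, 3, 7)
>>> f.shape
(31,)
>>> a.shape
(3, 31, 31, 3)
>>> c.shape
(7,)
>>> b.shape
(3, 31, 31)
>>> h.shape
(7, 3, 7)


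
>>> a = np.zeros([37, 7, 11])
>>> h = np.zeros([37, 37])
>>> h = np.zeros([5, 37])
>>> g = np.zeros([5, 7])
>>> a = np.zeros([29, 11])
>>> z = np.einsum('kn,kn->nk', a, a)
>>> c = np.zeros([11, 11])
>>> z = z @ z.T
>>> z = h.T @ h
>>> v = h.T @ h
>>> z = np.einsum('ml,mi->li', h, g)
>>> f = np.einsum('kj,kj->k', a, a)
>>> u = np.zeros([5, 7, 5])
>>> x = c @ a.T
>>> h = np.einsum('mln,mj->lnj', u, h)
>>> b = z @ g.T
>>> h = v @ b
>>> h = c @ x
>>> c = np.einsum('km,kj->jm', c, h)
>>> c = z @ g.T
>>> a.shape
(29, 11)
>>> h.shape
(11, 29)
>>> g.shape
(5, 7)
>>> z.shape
(37, 7)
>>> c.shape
(37, 5)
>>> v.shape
(37, 37)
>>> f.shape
(29,)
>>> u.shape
(5, 7, 5)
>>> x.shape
(11, 29)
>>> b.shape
(37, 5)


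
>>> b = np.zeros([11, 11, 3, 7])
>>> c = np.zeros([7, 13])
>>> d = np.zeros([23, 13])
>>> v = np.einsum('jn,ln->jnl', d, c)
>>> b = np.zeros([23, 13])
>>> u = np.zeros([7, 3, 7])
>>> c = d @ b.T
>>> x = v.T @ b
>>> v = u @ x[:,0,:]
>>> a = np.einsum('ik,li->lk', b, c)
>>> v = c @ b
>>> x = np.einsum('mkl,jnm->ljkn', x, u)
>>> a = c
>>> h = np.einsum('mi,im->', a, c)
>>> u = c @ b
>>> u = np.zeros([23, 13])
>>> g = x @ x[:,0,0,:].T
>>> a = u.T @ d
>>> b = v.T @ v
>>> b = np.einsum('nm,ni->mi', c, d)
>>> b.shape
(23, 13)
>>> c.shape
(23, 23)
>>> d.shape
(23, 13)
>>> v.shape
(23, 13)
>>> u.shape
(23, 13)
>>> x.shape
(13, 7, 13, 3)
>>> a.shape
(13, 13)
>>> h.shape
()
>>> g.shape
(13, 7, 13, 13)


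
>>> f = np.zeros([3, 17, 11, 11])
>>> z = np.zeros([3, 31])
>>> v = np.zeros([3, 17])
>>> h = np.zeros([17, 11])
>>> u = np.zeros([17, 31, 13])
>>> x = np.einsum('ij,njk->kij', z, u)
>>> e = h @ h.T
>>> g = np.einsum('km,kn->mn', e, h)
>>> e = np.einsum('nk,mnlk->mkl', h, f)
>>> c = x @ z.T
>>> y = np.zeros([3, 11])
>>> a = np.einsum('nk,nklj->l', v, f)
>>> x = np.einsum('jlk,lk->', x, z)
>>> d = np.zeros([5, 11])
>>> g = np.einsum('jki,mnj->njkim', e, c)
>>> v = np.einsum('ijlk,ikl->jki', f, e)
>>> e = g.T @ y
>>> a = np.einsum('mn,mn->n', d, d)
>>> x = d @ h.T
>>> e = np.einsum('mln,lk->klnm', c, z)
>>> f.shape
(3, 17, 11, 11)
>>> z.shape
(3, 31)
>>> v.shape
(17, 11, 3)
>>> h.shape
(17, 11)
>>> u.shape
(17, 31, 13)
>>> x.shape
(5, 17)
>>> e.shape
(31, 3, 3, 13)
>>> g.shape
(3, 3, 11, 11, 13)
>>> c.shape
(13, 3, 3)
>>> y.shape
(3, 11)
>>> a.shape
(11,)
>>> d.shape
(5, 11)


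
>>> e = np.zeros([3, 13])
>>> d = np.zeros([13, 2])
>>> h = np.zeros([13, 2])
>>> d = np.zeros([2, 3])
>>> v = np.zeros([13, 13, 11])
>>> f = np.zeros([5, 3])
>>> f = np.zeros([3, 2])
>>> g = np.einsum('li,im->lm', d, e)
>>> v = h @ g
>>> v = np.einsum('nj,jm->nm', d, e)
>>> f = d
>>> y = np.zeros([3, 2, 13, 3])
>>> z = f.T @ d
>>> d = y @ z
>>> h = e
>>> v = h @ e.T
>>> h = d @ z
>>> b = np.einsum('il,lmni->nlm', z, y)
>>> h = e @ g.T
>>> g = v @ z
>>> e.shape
(3, 13)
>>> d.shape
(3, 2, 13, 3)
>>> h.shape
(3, 2)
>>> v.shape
(3, 3)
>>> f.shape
(2, 3)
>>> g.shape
(3, 3)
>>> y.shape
(3, 2, 13, 3)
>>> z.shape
(3, 3)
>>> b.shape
(13, 3, 2)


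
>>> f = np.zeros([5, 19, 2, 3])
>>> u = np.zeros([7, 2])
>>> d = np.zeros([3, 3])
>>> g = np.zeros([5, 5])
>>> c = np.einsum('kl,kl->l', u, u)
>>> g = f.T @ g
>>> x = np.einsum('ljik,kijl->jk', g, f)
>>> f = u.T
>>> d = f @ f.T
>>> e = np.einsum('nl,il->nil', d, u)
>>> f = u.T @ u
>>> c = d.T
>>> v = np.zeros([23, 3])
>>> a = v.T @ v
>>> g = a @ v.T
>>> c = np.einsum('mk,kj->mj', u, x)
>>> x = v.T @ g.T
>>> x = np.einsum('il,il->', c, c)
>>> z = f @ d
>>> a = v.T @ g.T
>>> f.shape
(2, 2)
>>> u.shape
(7, 2)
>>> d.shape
(2, 2)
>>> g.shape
(3, 23)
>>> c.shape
(7, 5)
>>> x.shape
()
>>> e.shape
(2, 7, 2)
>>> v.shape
(23, 3)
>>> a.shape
(3, 3)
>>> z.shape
(2, 2)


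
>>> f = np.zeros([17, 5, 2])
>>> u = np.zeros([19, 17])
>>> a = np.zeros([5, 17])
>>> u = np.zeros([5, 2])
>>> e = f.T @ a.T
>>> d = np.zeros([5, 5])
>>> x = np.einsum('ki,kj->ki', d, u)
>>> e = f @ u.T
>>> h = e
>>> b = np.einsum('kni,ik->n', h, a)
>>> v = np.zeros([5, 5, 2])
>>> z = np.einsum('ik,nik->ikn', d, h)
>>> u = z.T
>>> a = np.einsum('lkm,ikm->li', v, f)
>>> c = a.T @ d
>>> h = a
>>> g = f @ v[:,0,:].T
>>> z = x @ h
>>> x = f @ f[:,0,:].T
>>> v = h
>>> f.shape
(17, 5, 2)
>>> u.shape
(17, 5, 5)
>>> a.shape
(5, 17)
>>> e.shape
(17, 5, 5)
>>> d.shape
(5, 5)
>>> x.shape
(17, 5, 17)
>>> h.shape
(5, 17)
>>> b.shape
(5,)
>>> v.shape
(5, 17)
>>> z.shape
(5, 17)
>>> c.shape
(17, 5)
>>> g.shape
(17, 5, 5)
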